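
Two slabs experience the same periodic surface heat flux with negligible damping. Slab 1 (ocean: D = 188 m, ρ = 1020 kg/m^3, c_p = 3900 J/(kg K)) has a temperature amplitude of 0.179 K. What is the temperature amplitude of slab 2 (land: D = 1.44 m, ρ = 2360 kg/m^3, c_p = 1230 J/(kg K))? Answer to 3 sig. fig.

C_ocean = 7.48×10^8 J/(m²·K); C_land = 4.18×10^6 J/(m²·K).
A ∝ 1/C ⇒ A_land = A_ocean × C_ocean/C_land = 0.179 × 179 = 32.0 K.

32.0 K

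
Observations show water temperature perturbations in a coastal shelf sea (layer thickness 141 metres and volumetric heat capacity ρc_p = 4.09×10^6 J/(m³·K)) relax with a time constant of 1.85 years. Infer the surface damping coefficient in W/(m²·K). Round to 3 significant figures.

9.88

Areal heat capacity C = ρc_p × D = 4.09×10^6 × 141 = 5.77×10^8 J/(m²·K).
τ = 1.85 years = 5.84×10^7 s.
λ = C / τ = 5.77×10^8 / 5.84×10^7 = 9.88 W/(m²·K).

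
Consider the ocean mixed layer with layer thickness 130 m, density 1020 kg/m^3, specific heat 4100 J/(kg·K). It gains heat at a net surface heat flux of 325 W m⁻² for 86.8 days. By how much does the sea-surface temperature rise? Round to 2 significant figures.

Areal heat capacity C = ρ c_p D = 1020 × 4100 × 130 = 5.44×10^8 J/(m^2 K).
Net heat input Q = F Δt = 325 × (86.8 days × 86400 s/day) = 2.44×10^9 J/m².
ΔT = Q / C = 2.44×10^9 / 5.44×10^8 = 4.48 K.

4.5 K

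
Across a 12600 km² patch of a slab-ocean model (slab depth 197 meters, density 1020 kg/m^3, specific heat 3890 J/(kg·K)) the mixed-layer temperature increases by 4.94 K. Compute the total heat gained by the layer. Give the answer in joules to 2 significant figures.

Areal heat capacity C = ρ c_p D = 1020 × 3890 × 197 = 7.82×10^8 J m⁻² K⁻¹.
Heat per unit area: q = C ΔT = 7.82×10^8 × 4.94 = 3.86×10^9 J/m².
Total heat: Q = q × A = 3.86×10^9 × (12600 × 10⁶ m²) = 4.87×10^19 J.

4.9×10^19 J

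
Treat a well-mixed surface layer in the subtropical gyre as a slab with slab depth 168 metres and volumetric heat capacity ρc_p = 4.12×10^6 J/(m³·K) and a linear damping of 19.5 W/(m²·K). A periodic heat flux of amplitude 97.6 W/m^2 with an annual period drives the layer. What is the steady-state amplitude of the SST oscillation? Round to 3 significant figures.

0.701 K

Areal heat capacity C = ρc_p × D = 4.12×10^6 × 168 = 6.92×10^8 J m⁻² K⁻¹.
Angular frequency ω = 2π / T = 2π / 3.15×10^7 s = 1.99×10^-7 s⁻¹.
√((Cω)² + λ²) = √((138)² + 19.5²) = 139 W/(m²·K).
Amplitude A = F₀ / √((Cω)²+λ²) = 97.6 / 139 = 0.701 K.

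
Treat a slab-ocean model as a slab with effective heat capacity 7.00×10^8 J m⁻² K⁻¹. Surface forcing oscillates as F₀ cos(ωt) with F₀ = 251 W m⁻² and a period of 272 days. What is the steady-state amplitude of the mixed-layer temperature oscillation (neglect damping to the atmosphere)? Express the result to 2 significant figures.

1.3 K

Areal heat capacity C = 7.00×10^8 J m⁻² K⁻¹ (given).
Angular frequency ω = 2π / T = 2π / 2.35×10^7 s = 2.67×10^-7 s⁻¹.
Cω = 7.00×10^8 × 2.67×10^-7 = 187 W/(m²·K).
Amplitude A = F₀ / (Cω) = 251 / 187 = 1.34 K.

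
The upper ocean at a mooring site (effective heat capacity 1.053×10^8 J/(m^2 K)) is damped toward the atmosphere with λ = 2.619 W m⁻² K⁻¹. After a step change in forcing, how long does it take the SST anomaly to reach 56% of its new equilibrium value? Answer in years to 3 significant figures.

Areal heat capacity C = 1.053×10^8 J/(m^2 K) (given).
τ = C / λ = 1.05×10^8 / 2.619 = 4.02×10^7 s.
Fraction reached: 1 − e^(−t/τ) = 0.56 ⇒ t = −τ ln(1 − 0.56) = τ × 0.821.
t = 3.30×10^7 s = 1.05 years.

1.05 years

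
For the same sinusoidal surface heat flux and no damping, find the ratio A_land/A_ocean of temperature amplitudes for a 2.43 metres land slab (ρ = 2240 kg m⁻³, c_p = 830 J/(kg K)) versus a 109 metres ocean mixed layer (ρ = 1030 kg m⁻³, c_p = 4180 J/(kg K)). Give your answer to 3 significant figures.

C_ocean = 1030 × 4180 × 109 = 4.69×10^8 J/(m²·K).
C_land = 2240 × 830 × 2.43 = 4.52×10^6 J/(m²·K).
Undamped amplitude ∝ 1/C, so A_land/A_ocean = C_ocean/C_land = 104.

104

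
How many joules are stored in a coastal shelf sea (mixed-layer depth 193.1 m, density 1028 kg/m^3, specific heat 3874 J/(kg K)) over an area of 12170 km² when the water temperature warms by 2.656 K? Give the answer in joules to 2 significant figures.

2.5×10^19 J

Areal heat capacity C = ρ c_p D = 1028 × 3874 × 193.1 = 7.69×10^8 J/(m^2 K).
Heat per unit area: q = C ΔT = 7.69×10^8 × 2.656 = 2.04×10^9 J/m².
Total heat: Q = q × A = 2.04×10^9 × (12170 × 10⁶ m²) = 2.49×10^19 J.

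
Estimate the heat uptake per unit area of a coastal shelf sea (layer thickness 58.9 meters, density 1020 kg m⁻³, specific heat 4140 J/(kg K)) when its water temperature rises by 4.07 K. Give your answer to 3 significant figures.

1.01×10^9

Areal heat capacity C = ρ c_p D = 1020 × 4140 × 58.9 = 2.49×10^8 J/(m^2 K).
ΔQ = C ΔT = 2.49×10^8 × 4.07 = 1.01×10^9 J/m².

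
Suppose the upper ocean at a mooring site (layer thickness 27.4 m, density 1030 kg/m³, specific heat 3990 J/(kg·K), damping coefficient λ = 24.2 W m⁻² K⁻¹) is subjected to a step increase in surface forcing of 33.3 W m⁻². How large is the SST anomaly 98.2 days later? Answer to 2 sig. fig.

1.2 K

Areal heat capacity C = ρ c_p D = 1030 × 3990 × 27.4 = 1.13×10^8 J/(m^2 K).
τ = C / λ = 1.13×10^8 / 24.2 = 4.65×10^6 s.
Equilibrium anomaly ΔT_eq = F / λ = 33.3 / 24.2 = 1.38 K.
t = 98.2 days = 8.48×10^6 s, so t/τ = 1.82.
ΔT(t) = ΔT_eq (1 − e^(−t/τ)) = 1.38 × (1 − e^−1.82) = 1.15 K.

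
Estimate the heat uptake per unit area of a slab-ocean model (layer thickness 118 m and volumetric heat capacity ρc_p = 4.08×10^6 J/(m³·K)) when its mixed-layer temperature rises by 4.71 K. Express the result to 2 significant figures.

2.3×10^9

Areal heat capacity C = ρc_p × D = 4.08×10^6 × 118 = 4.81×10^8 J m⁻² K⁻¹.
ΔQ = C ΔT = 4.81×10^8 × 4.71 = 2.27×10^9 J/m².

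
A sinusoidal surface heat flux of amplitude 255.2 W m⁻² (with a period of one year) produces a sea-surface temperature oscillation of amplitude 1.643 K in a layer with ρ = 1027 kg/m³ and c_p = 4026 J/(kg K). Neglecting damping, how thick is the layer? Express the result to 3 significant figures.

189 m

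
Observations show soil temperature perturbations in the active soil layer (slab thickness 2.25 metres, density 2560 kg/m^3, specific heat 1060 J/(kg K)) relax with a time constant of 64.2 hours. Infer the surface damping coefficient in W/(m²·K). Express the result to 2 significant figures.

26

Areal heat capacity C = ρ c_p D = 2560 × 1060 × 2.25 = 6.11×10^6 J m⁻² K⁻¹.
τ = 64.2 hours = 2.31×10^5 s.
λ = C / τ = 6.11×10^6 / 2.31×10^5 = 26.4 W/(m²·K).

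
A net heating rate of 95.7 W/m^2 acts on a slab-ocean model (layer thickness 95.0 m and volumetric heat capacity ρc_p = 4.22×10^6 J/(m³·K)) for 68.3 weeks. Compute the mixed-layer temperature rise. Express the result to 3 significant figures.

9.86 K

Areal heat capacity C = ρc_p × D = 4.22×10^6 × 95.0 = 4.01×10^8 J/(m²·K).
Net heat input Q = F Δt = 95.7 × (68.3 weeks × 6.048×10^5 s/week) = 3.95×10^9 J/m².
ΔT = Q / C = 3.95×10^9 / 4.01×10^8 = 9.86 K.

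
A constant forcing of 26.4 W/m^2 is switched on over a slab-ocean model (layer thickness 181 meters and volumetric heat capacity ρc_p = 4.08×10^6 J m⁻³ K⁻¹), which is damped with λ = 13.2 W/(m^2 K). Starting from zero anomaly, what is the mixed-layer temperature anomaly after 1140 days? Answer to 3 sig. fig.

Areal heat capacity C = ρc_p × D = 4.08×10^6 × 181 = 7.38×10^8 J/(m^2 K).
τ = C / λ = 7.38×10^8 / 13.2 = 5.59×10^7 s.
Equilibrium anomaly ΔT_eq = F / λ = 26.4 / 13.2 = 2.00 K.
t = 1140 days = 9.85×10^7 s, so t/τ = 1.76.
ΔT(t) = ΔT_eq (1 − e^(−t/τ)) = 2.00 × (1 − e^−1.76) = 1.66 K.

1.66 K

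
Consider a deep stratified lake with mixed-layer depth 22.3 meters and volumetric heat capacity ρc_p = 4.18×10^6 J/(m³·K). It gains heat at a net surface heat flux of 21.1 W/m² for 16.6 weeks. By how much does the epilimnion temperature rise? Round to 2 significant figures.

2.3 K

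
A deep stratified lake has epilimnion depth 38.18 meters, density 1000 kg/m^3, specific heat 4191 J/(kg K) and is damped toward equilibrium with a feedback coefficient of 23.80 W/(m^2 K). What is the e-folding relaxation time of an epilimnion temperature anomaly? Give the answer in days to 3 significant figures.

77.8 days

Areal heat capacity C = ρ c_p D = 1000 × 4191 × 38.18 = 1.60×10^8 J/(m^2 K).
Relaxation time τ = C / λ = 1.60×10^8 / 23.80 = 6.72×10^6 s.
In days: 6.72×10^6 s / (86400 s/day) = 77.8 days.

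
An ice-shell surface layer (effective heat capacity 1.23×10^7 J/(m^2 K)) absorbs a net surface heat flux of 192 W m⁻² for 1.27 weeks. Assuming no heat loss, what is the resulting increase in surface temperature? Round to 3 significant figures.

12.0 K

Areal heat capacity C = 1.23×10^7 J/(m^2 K) (given).
Net heat input Q = F Δt = 192 × (1.27 weeks × 6.048×10^5 s/week) = 1.47×10^8 J/m².
ΔT = Q / C = 1.47×10^8 / 1.23×10^7 = 12.0 K.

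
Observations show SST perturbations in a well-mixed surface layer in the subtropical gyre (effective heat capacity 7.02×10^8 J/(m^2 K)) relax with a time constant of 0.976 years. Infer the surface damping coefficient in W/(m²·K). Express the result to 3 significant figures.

22.8

Areal heat capacity C = 7.02×10^8 J/(m^2 K) (given).
τ = 0.976 years = 3.08×10^7 s.
λ = C / τ = 7.02×10^8 / 3.08×10^7 = 22.8 W/(m²·K).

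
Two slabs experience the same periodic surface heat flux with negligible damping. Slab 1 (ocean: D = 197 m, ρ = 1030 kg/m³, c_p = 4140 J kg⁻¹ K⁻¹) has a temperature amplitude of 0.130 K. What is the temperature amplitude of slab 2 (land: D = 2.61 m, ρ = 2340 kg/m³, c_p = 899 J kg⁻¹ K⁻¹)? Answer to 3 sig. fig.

C_ocean = 8.40×10^8 J/(m²·K); C_land = 5.49×10^6 J/(m²·K).
A ∝ 1/C ⇒ A_land = A_ocean × C_ocean/C_land = 0.130 × 153 = 19.9 K.

19.9 K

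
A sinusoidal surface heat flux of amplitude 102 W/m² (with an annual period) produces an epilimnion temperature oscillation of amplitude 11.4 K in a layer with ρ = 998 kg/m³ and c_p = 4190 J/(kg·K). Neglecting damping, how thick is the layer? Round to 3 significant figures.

10.7 m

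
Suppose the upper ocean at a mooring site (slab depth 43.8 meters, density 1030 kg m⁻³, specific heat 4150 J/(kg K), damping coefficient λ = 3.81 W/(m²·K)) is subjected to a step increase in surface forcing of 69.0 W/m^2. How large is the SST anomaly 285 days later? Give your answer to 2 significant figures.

Areal heat capacity C = ρ c_p D = 1030 × 4150 × 43.8 = 1.87×10^8 J/(m^2 K).
τ = C / λ = 1.87×10^8 / 3.81 = 4.91×10^7 s.
Equilibrium anomaly ΔT_eq = F / λ = 69.0 / 3.81 = 18.1 K.
t = 285 days = 2.46×10^7 s, so t/τ = 0.501.
ΔT(t) = ΔT_eq (1 − e^(−t/τ)) = 18.1 × (1 − e^−0.501) = 7.14 K.

7.1 K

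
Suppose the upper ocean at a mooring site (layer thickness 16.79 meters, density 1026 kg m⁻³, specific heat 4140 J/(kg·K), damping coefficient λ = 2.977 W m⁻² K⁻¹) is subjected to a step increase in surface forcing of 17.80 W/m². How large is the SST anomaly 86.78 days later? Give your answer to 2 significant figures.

1.6 K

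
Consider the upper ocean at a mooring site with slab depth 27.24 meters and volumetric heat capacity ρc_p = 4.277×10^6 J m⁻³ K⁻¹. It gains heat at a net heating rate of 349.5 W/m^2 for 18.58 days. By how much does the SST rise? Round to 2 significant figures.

4.8 K

Areal heat capacity C = ρc_p × D = 4.277×10^6 × 27.24 = 1.17×10^8 J/(m²·K).
Net heat input Q = F Δt = 349.5 × (18.58 days × 86400 s/day) = 5.61×10^8 J/m².
ΔT = Q / C = 5.61×10^8 / 1.17×10^8 = 4.82 K.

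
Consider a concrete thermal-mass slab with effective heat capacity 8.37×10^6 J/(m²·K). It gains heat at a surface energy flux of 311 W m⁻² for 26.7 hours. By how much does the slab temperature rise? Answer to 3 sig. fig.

3.57 K

Areal heat capacity C = 8.37×10^6 J/(m²·K) (given).
Net heat input Q = F Δt = 311 × (26.7 hours × 3600 s/hour) = 2.99×10^7 J/m².
ΔT = Q / C = 2.99×10^7 / 8.37×10^6 = 3.57 K.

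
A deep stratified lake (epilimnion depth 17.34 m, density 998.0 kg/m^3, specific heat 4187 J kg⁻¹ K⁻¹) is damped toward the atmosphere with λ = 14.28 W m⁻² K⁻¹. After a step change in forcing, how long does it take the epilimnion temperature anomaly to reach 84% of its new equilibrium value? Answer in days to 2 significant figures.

Areal heat capacity C = ρ c_p D = 998.0 × 4187 × 17.34 = 7.25×10^7 J/(m^2 K).
τ = C / λ = 7.25×10^7 / 14.28 = 5.07×10^6 s.
Fraction reached: 1 − e^(−t/τ) = 0.84 ⇒ t = −τ ln(1 − 0.84) = τ × 1.83.
t = 9.30×10^6 s = 108 days.

110 days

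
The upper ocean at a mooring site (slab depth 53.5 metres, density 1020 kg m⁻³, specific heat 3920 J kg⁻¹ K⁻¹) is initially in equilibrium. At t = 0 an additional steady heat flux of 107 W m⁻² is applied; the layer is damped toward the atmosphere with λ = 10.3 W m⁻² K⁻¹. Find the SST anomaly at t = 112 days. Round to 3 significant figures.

Areal heat capacity C = ρ c_p D = 1020 × 3920 × 53.5 = 2.14×10^8 J m⁻² K⁻¹.
τ = C / λ = 2.14×10^8 / 10.3 = 2.08×10^7 s.
Equilibrium anomaly ΔT_eq = F / λ = 107 / 10.3 = 10.4 K.
t = 112 days = 9.68×10^6 s, so t/τ = 0.466.
ΔT(t) = ΔT_eq (1 − e^(−t/τ)) = 10.4 × (1 − e^−0.466) = 3.87 K.

3.87 K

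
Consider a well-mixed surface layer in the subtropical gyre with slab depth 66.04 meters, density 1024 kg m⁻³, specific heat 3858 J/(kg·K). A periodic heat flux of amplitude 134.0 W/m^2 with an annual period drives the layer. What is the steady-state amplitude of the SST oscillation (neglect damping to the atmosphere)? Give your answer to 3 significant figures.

Areal heat capacity C = ρ c_p D = 1024 × 3858 × 66.04 = 2.61×10^8 J/(m²·K).
Angular frequency ω = 2π / T = 2π / 3.15×10^7 s = 1.99×10^-7 s⁻¹.
Cω = 2.61×10^8 × 1.99×10^-7 = 52.0 W/(m²·K).
Amplitude A = F₀ / (Cω) = 134.0 / 52.0 = 2.58 K.

2.58 K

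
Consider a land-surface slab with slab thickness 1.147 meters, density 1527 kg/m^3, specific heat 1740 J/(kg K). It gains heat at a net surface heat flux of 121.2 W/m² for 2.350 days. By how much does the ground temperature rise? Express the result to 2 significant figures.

8.1 K

Areal heat capacity C = ρ c_p D = 1527 × 1740 × 1.147 = 3.05×10^6 J m⁻² K⁻¹.
Net heat input Q = F Δt = 121.2 × (2.350 days × 86400 s/day) = 2.46×10^7 J/m².
ΔT = Q / C = 2.46×10^7 / 3.05×10^6 = 8.07 K.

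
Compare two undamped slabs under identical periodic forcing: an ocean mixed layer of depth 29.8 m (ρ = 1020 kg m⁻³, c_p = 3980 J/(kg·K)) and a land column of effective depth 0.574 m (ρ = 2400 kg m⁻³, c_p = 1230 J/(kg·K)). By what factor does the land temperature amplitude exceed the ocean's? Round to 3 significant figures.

71.4

C_ocean = 1020 × 3980 × 29.8 = 1.21×10^8 J/(m²·K).
C_land = 2400 × 1230 × 0.574 = 1.69×10^6 J/(m²·K).
Undamped amplitude ∝ 1/C, so A_land/A_ocean = C_ocean/C_land = 71.4.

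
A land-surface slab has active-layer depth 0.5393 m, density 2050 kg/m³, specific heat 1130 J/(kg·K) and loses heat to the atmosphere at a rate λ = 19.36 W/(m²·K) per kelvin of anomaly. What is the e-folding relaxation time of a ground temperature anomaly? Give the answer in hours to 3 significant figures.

Areal heat capacity C = ρ c_p D = 2050 × 1130 × 0.5393 = 1.25×10^6 J m⁻² K⁻¹.
Relaxation time τ = C / λ = 1.25×10^6 / 19.36 = 64500 s.
In hours: 64500 s / (3600 s/hour) = 17.9 hours.

17.9 hours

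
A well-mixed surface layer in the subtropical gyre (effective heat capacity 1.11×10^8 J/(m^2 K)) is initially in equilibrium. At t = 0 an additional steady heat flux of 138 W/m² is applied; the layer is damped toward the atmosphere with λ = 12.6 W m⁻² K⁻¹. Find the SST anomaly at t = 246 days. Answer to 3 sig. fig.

Areal heat capacity C = 1.11×10^8 J/(m^2 K) (given).
τ = C / λ = 1.11×10^8 / 12.6 = 8.81×10^6 s.
Equilibrium anomaly ΔT_eq = F / λ = 138 / 12.6 = 11.0 K.
t = 246 days = 2.13×10^7 s, so t/τ = 2.41.
ΔT(t) = ΔT_eq (1 − e^(−t/τ)) = 11.0 × (1 − e^−2.41) = 9.97 K.

9.97 K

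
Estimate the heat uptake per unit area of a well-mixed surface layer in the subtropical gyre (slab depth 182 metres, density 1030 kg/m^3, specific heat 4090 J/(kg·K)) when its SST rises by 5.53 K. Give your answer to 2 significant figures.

Areal heat capacity C = ρ c_p D = 1030 × 4090 × 182 = 7.67×10^8 J/(m^2 K).
ΔQ = C ΔT = 7.67×10^8 × 5.53 = 4.24×10^9 J/m².

4.2×10^9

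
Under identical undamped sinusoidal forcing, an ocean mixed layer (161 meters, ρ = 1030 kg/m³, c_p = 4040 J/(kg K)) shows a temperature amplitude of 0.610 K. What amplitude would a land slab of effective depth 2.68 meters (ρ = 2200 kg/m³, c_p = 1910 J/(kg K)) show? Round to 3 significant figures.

36.3 K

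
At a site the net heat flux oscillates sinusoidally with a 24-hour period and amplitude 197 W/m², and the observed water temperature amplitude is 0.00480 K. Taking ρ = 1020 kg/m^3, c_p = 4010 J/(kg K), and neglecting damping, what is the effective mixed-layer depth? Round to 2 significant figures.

140 m

ω = 2π / 86400 s = 7.27×10^-5 s⁻¹.
Required C = F₀ / (A ω) = 197 / (0.00480 × 7.27×10^-5) = 5.64×10^8 J/(m²·K).
D = C / (ρ c_p) = 5.64×10^8 / (1020 × 4010) = 138 m.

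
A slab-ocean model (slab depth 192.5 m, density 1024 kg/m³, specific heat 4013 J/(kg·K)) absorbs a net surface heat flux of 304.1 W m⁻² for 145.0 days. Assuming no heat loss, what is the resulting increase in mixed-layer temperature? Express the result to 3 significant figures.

4.82 K

Areal heat capacity C = ρ c_p D = 1024 × 4013 × 192.5 = 7.91×10^8 J/(m²·K).
Net heat input Q = F Δt = 304.1 × (145.0 days × 86400 s/day) = 3.81×10^9 J/m².
ΔT = Q / C = 3.81×10^9 / 7.91×10^8 = 4.82 K.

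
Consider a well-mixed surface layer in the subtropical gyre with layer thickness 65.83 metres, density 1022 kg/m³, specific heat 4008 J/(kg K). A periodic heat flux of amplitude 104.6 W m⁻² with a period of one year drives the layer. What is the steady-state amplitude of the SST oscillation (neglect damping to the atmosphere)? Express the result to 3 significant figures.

Areal heat capacity C = ρ c_p D = 1022 × 4008 × 65.83 = 2.70×10^8 J/(m^2 K).
Angular frequency ω = 2π / T = 2π / 3.15×10^7 s = 1.99×10^-7 s⁻¹.
Cω = 2.70×10^8 × 1.99×10^-7 = 53.7 W/(m²·K).
Amplitude A = F₀ / (Cω) = 104.6 / 53.7 = 1.95 K.

1.95 K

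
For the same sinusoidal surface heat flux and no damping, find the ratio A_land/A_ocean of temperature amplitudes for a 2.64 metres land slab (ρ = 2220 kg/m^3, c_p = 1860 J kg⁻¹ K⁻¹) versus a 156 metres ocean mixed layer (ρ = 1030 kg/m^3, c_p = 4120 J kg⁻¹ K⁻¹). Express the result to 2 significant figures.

61

C_ocean = 1030 × 4120 × 156 = 6.62×10^8 J/(m²·K).
C_land = 2220 × 1860 × 2.64 = 1.09×10^7 J/(m²·K).
Undamped amplitude ∝ 1/C, so A_land/A_ocean = C_ocean/C_land = 60.7.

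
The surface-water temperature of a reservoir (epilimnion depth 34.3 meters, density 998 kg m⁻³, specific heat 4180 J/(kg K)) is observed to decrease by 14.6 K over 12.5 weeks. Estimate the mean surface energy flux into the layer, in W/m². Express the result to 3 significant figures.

-276

Areal heat capacity C = ρ c_p D = 998 × 4180 × 34.3 = 1.43×10^8 J m⁻² K⁻¹.
Required heat per unit area: Q = C ΔT = 1.43×10^8 × -14.6 = -2.09×10^9 J/m².
Flux F = Q / Δt = -2.09×10^9 / 7.56×10^6 s = -276 W/m².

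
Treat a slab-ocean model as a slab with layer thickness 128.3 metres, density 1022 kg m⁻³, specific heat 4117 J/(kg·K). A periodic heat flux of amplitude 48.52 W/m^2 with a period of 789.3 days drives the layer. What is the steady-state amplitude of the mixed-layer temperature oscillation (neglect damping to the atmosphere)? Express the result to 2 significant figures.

0.98 K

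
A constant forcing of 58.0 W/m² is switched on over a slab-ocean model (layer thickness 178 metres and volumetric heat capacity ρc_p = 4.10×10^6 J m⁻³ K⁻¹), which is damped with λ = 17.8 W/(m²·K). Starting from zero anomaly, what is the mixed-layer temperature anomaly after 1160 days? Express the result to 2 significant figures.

3.0 K

Areal heat capacity C = ρc_p × D = 4.10×10^6 × 178 = 7.30×10^8 J m⁻² K⁻¹.
τ = C / λ = 7.30×10^8 / 17.8 = 4.10×10^7 s.
Equilibrium anomaly ΔT_eq = F / λ = 58.0 / 17.8 = 3.26 K.
t = 1160 days = 1.00×10^8 s, so t/τ = 2.44.
ΔT(t) = ΔT_eq (1 − e^(−t/τ)) = 3.26 × (1 − e^−2.44) = 2.98 K.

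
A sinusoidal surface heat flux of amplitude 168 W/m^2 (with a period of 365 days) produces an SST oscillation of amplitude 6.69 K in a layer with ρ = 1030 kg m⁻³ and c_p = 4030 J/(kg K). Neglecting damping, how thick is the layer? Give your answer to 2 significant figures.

ω = 2π / 3.15×10^7 s = 1.99×10^-7 s⁻¹.
Required C = F₀ / (A ω) = 168 / (6.69 × 1.99×10^-7) = 1.26×10^8 J/(m²·K).
D = C / (ρ c_p) = 1.26×10^8 / (1030 × 4030) = 30.4 m.

30 m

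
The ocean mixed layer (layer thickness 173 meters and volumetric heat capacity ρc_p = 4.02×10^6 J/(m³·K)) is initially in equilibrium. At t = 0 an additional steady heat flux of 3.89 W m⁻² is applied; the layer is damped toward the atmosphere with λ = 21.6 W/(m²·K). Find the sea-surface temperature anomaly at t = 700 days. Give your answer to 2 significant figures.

Areal heat capacity C = ρc_p × D = 4.02×10^6 × 173 = 6.95×10^8 J/(m^2 K).
τ = C / λ = 6.95×10^8 / 21.6 = 3.22×10^7 s.
Equilibrium anomaly ΔT_eq = F / λ = 3.89 / 21.6 = 0.180 K.
t = 700 days = 6.05×10^7 s, so t/τ = 1.88.
ΔT(t) = ΔT_eq (1 − e^(−t/τ)) = 0.180 × (1 − e^−1.88) = 0.153 K.

0.15 K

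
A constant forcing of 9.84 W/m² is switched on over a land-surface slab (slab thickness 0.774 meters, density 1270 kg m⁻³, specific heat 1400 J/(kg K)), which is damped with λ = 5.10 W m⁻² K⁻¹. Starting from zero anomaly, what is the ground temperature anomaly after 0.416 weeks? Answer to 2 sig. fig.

1.2 K

Areal heat capacity C = ρ c_p D = 1270 × 1400 × 0.774 = 1.38×10^6 J m⁻² K⁻¹.
τ = C / λ = 1.38×10^6 / 5.10 = 2.70×10^5 s.
Equilibrium anomaly ΔT_eq = F / λ = 9.84 / 5.10 = 1.93 K.
t = 0.416 weeks = 2.52×10^5 s, so t/τ = 0.932.
ΔT(t) = ΔT_eq (1 − e^(−t/τ)) = 1.93 × (1 − e^−0.932) = 1.17 K.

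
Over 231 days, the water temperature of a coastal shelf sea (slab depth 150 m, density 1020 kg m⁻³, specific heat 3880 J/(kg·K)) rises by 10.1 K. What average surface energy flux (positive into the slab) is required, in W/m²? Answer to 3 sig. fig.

300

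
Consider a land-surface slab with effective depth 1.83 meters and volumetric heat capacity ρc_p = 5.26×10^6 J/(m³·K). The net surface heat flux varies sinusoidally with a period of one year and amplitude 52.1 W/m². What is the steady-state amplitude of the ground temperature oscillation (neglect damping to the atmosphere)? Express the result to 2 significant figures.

Areal heat capacity C = ρc_p × D = 5.26×10^6 × 1.83 = 9.63×10^6 J/(m^2 K).
Angular frequency ω = 2π / T = 2π / 3.15×10^7 s = 1.99×10^-7 s⁻¹.
Cω = 9.63×10^6 × 1.99×10^-7 = 1.92 W/(m²·K).
Amplitude A = F₀ / (Cω) = 52.1 / 1.92 = 27.2 K.

27 K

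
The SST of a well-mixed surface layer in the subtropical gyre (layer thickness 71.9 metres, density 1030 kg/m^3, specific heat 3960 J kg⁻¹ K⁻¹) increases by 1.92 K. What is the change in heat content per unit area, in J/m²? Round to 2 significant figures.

Areal heat capacity C = ρ c_p D = 1030 × 3960 × 71.9 = 2.93×10^8 J m⁻² K⁻¹.
ΔQ = C ΔT = 2.93×10^8 × 1.92 = 5.63×10^8 J/m².

5.6×10^8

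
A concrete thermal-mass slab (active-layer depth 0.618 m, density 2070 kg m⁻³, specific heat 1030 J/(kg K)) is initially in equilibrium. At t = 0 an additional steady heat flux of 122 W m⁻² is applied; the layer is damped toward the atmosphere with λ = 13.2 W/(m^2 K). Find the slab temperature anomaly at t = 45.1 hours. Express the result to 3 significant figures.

Areal heat capacity C = ρ c_p D = 2070 × 1030 × 0.618 = 1.32×10^6 J m⁻² K⁻¹.
τ = C / λ = 1.32×10^6 / 13.2 = 99800 s.
Equilibrium anomaly ΔT_eq = F / λ = 122 / 13.2 = 9.24 K.
t = 45.1 hours = 1.62×10^5 s, so t/τ = 1.63.
ΔT(t) = ΔT_eq (1 − e^(−t/τ)) = 9.24 × (1 − e^−1.63) = 7.43 K.

7.43 K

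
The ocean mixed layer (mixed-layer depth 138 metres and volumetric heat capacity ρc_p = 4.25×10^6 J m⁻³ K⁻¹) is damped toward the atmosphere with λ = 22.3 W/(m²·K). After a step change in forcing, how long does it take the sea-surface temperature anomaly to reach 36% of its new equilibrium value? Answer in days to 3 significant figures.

Areal heat capacity C = ρc_p × D = 4.25×10^6 × 138 = 5.86×10^8 J/(m²·K).
τ = C / λ = 5.86×10^8 / 22.3 = 2.63×10^7 s.
Fraction reached: 1 − e^(−t/τ) = 0.36 ⇒ t = −τ ln(1 − 0.36) = τ × 0.446.
t = 1.17×10^7 s = 136 days.

136 days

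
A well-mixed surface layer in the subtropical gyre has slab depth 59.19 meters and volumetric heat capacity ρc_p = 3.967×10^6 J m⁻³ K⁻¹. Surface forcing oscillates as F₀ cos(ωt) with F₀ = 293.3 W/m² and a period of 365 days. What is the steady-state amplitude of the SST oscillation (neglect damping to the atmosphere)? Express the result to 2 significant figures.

6.3 K

Areal heat capacity C = ρc_p × D = 3.967×10^6 × 59.19 = 2.35×10^8 J/(m²·K).
Angular frequency ω = 2π / T = 2π / 3.15×10^7 s = 1.99×10^-7 s⁻¹.
Cω = 2.35×10^8 × 1.99×10^-7 = 46.8 W/(m²·K).
Amplitude A = F₀ / (Cω) = 293.3 / 46.8 = 6.27 K.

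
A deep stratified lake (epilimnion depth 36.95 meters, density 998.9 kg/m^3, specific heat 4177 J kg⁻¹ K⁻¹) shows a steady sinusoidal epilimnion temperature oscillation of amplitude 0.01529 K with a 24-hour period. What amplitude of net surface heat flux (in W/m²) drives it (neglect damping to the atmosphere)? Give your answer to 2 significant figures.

170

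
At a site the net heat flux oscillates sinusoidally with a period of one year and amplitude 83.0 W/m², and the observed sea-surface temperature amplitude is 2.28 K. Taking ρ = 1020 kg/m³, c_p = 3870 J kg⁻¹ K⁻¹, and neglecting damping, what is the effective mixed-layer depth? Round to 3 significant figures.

ω = 2π / 3.15×10^7 s = 1.99×10^-7 s⁻¹.
Required C = F₀ / (A ω) = 83.0 / (2.28 × 1.99×10^-7) = 1.83×10^8 J/(m²·K).
D = C / (ρ c_p) = 1.83×10^8 / (1020 × 3870) = 46.3 m.

46.3 m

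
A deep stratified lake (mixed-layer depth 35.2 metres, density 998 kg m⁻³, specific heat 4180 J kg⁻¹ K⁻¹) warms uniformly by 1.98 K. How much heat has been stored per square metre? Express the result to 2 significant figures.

2.9×10^8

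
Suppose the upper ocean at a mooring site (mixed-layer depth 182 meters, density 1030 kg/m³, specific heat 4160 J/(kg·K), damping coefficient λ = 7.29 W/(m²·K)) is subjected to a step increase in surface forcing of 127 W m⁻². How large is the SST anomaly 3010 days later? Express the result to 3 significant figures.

Areal heat capacity C = ρ c_p D = 1030 × 4160 × 182 = 7.80×10^8 J/(m^2 K).
τ = C / λ = 7.80×10^8 / 7.29 = 1.07×10^8 s.
Equilibrium anomaly ΔT_eq = F / λ = 127 / 7.29 = 17.4 K.
t = 3010 days = 2.60×10^8 s, so t/τ = 2.43.
ΔT(t) = ΔT_eq (1 − e^(−t/τ)) = 17.4 × (1 − e^−2.43) = 15.9 K.

15.9 K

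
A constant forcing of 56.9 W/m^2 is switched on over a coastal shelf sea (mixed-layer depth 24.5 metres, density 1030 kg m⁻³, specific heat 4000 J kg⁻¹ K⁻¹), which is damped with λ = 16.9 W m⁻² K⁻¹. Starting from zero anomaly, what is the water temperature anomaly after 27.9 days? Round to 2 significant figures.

1.1 K

Areal heat capacity C = ρ c_p D = 1030 × 4000 × 24.5 = 1.01×10^8 J/(m^2 K).
τ = C / λ = 1.01×10^8 / 16.9 = 5.97×10^6 s.
Equilibrium anomaly ΔT_eq = F / λ = 56.9 / 16.9 = 3.37 K.
t = 27.9 days = 2.41×10^6 s, so t/τ = 0.404.
ΔT(t) = ΔT_eq (1 − e^(−t/τ)) = 3.37 × (1 − e^−0.404) = 1.12 K.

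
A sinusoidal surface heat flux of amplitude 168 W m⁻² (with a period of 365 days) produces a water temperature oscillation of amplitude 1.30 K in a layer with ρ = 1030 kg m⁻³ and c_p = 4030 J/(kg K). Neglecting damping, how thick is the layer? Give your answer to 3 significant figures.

ω = 2π / 3.15×10^7 s = 1.99×10^-7 s⁻¹.
Required C = F₀ / (A ω) = 168 / (1.30 × 1.99×10^-7) = 6.49×10^8 J/(m²·K).
D = C / (ρ c_p) = 6.49×10^8 / (1030 × 4030) = 156 m.

156 m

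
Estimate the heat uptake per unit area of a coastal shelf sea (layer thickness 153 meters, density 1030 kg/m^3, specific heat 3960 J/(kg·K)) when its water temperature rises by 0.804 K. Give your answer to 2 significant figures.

5.0×10^8

Areal heat capacity C = ρ c_p D = 1030 × 3960 × 153 = 6.24×10^8 J m⁻² K⁻¹.
ΔQ = C ΔT = 6.24×10^8 × 0.804 = 5.02×10^8 J/m².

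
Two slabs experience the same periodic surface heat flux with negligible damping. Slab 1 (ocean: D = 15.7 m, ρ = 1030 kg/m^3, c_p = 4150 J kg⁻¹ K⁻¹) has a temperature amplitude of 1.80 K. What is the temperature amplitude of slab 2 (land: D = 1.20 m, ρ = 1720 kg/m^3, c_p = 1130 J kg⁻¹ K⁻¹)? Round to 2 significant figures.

52 K

C_ocean = 6.71×10^7 J/(m²·K); C_land = 2.33×10^6 J/(m²·K).
A ∝ 1/C ⇒ A_land = A_ocean × C_ocean/C_land = 1.80 × 28.8 = 51.8 K.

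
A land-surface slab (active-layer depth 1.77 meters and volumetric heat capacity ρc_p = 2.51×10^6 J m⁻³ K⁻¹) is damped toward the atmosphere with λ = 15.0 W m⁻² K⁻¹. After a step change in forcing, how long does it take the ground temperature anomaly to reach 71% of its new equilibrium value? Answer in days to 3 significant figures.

4.24 days

Areal heat capacity C = ρc_p × D = 2.51×10^6 × 1.77 = 4.44×10^6 J/(m²·K).
τ = C / λ = 4.44×10^6 / 15.0 = 2.96×10^5 s.
Fraction reached: 1 − e^(−t/τ) = 0.71 ⇒ t = −τ ln(1 − 0.71) = τ × 1.24.
t = 3.67×10^5 s = 4.24 days.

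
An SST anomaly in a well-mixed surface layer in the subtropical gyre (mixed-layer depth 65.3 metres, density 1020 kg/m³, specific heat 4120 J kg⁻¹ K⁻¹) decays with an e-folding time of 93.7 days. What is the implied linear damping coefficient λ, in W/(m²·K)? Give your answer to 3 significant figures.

Areal heat capacity C = ρ c_p D = 1020 × 4120 × 65.3 = 2.74×10^8 J m⁻² K⁻¹.
τ = 93.7 days = 8.10×10^6 s.
λ = C / τ = 2.74×10^8 / 8.10×10^6 = 33.9 W/(m²·K).

33.9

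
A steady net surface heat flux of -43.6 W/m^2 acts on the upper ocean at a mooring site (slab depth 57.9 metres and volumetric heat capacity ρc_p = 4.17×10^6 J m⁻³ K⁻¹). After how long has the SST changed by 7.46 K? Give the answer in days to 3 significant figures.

478 days

Areal heat capacity C = ρc_p × D = 4.17×10^6 × 57.9 = 2.41×10^8 J/(m^2 K).
Time required: Δt = C ΔT / F = 2.41×10^8 × -7.46 / -43.6 = 4.13×10^7 s.
In days: 4.13×10^7 s / (86400 s/day) = 478 days.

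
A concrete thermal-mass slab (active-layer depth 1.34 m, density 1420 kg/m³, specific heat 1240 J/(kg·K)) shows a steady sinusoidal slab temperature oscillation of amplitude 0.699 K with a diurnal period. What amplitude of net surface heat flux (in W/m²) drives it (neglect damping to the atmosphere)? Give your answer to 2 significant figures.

Areal heat capacity C = ρ c_p D = 1420 × 1240 × 1.34 = 2.36×10^6 J/(m^2 K).
ω = 2π / 86400 s = 7.27×10^-5 s⁻¹.
Cω = 2.36×10^6 × 7.27×10^-5 = 172 W/(m²·K).
F₀ = A × Cω = 0.699 × 172 = 120 W/m².

120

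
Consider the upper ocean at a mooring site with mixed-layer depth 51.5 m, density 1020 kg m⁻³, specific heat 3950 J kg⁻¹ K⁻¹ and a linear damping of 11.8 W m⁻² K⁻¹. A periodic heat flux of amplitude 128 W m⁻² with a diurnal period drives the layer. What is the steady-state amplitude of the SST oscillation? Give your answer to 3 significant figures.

Areal heat capacity C = ρ c_p D = 1020 × 3950 × 51.5 = 2.07×10^8 J/(m^2 K).
Angular frequency ω = 2π / T = 2π / 86400 s = 7.27×10^-5 s⁻¹.
√((Cω)² + λ²) = √((15100)² + 11.8²) = 15100 W/(m²·K).
Amplitude A = F₀ / √((Cω)²+λ²) = 128 / 15100 = 0.00848 K.

0.00848 K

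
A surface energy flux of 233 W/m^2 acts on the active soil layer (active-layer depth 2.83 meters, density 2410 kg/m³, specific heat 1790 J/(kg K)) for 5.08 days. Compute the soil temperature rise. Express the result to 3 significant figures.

8.38 K

Areal heat capacity C = ρ c_p D = 2410 × 1790 × 2.83 = 1.22×10^7 J/(m^2 K).
Net heat input Q = F Δt = 233 × (5.08 days × 86400 s/day) = 1.02×10^8 J/m².
ΔT = Q / C = 1.02×10^8 / 1.22×10^7 = 8.38 K.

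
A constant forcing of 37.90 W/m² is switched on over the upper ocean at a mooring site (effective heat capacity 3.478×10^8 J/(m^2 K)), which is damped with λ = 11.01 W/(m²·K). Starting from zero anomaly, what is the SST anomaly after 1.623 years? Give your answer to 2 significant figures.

2.8 K

Areal heat capacity C = 3.478×10^8 J/(m^2 K) (given).
τ = C / λ = 3.48×10^8 / 11.01 = 3.16×10^7 s.
Equilibrium anomaly ΔT_eq = F / λ = 37.90 / 11.01 = 3.44 K.
t = 1.623 years = 5.12×10^7 s, so t/τ = 1.62.
ΔT(t) = ΔT_eq (1 − e^(−t/τ)) = 3.44 × (1 − e^−1.62) = 2.76 K.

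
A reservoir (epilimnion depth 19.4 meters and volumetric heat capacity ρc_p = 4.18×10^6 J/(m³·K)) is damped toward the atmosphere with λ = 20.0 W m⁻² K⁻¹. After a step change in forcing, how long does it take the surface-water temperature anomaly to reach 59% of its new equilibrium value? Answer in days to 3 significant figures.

41.8 days

Areal heat capacity C = ρc_p × D = 4.18×10^6 × 19.4 = 8.11×10^7 J/(m^2 K).
τ = C / λ = 8.11×10^7 / 20.0 = 4.05×10^6 s.
Fraction reached: 1 − e^(−t/τ) = 0.59 ⇒ t = −τ ln(1 − 0.59) = τ × 0.892.
t = 3.62×10^6 s = 41.8 days.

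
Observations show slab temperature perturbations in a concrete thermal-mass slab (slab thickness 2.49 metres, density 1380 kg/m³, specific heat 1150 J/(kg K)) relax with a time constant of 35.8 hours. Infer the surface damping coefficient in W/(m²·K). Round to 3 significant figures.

Areal heat capacity C = ρ c_p D = 1380 × 1150 × 2.49 = 3.95×10^6 J/(m²·K).
τ = 35.8 hours = 1.29×10^5 s.
λ = C / τ = 3.95×10^6 / 1.29×10^5 = 30.7 W/(m²·K).

30.7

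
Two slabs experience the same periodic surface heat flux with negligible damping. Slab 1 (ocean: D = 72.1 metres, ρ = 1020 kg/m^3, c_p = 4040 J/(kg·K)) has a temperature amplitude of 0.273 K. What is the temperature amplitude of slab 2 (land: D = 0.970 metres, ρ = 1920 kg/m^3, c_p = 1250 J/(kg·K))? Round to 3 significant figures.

34.8 K

C_ocean = 2.97×10^8 J/(m²·K); C_land = 2.33×10^6 J/(m²·K).
A ∝ 1/C ⇒ A_land = A_ocean × C_ocean/C_land = 0.273 × 128 = 34.8 K.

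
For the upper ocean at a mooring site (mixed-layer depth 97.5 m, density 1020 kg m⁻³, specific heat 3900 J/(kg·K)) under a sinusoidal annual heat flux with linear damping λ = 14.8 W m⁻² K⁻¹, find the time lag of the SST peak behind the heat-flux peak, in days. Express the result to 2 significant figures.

Areal heat capacity C = ρ c_p D = 1020 × 3900 × 97.5 = 3.88×10^8 J/(m^2 K).
ω = 2π / 3.15×10^7 s = 1.99×10^-7 s⁻¹.
Phase lag φ = arctan(Cω/λ) = arctan(77.3/14.8) = 1.38 rad.
Time lag = φ / ω = 1.38 / 1.99×10^-7 = 6.93×10^6 s = 80.3 days.

80 days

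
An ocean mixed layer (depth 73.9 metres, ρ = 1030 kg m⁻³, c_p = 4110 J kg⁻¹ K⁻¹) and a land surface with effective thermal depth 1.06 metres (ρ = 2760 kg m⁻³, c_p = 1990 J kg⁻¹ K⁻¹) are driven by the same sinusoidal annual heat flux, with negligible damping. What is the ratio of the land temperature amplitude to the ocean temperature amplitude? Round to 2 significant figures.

54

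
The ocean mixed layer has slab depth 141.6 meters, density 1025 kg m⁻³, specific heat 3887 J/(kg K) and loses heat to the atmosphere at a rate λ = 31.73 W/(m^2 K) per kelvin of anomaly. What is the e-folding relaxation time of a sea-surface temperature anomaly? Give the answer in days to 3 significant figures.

206 days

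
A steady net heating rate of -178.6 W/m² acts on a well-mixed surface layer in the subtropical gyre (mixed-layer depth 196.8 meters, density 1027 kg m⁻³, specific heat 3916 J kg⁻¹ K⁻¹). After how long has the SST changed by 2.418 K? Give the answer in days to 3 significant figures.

124 days

Areal heat capacity C = ρ c_p D = 1027 × 3916 × 196.8 = 7.91×10^8 J m⁻² K⁻¹.
Time required: Δt = C ΔT / F = 7.91×10^8 × -2.418 / -178.6 = 1.07×10^7 s.
In days: 1.07×10^7 s / (86400 s/day) = 124 days.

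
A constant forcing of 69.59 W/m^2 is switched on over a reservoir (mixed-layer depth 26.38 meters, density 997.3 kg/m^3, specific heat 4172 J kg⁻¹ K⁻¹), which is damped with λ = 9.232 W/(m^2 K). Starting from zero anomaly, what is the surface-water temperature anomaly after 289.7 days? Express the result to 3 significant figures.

6.62 K

Areal heat capacity C = ρ c_p D = 997.3 × 4172 × 26.38 = 1.10×10^8 J m⁻² K⁻¹.
τ = C / λ = 1.10×10^8 / 9.232 = 1.19×10^7 s.
Equilibrium anomaly ΔT_eq = F / λ = 69.59 / 9.232 = 7.54 K.
t = 289.7 days = 2.50×10^7 s, so t/τ = 2.11.
ΔT(t) = ΔT_eq (1 − e^(−t/τ)) = 7.54 × (1 − e^−2.11) = 6.62 K.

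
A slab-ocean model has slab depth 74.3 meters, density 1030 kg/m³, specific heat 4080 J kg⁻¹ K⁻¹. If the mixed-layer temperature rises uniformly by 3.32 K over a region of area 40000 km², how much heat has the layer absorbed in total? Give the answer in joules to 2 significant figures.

4.1×10^19 J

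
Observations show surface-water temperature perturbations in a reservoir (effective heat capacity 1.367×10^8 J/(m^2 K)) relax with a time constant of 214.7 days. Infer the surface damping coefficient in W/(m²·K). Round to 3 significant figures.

7.37

Areal heat capacity C = 1.367×10^8 J/(m^2 K) (given).
τ = 214.7 days = 1.86×10^7 s.
λ = C / τ = 1.37×10^8 / 1.86×10^7 = 7.37 W/(m²·K).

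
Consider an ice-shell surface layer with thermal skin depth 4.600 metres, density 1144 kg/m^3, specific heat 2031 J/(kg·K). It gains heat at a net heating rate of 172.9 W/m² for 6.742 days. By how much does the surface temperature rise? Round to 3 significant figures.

9.42 K

Areal heat capacity C = ρ c_p D = 1144 × 2031 × 4.600 = 1.07×10^7 J m⁻² K⁻¹.
Net heat input Q = F Δt = 172.9 × (6.742 days × 86400 s/day) = 1.01×10^8 J/m².
ΔT = Q / C = 1.01×10^8 / 1.07×10^7 = 9.42 K.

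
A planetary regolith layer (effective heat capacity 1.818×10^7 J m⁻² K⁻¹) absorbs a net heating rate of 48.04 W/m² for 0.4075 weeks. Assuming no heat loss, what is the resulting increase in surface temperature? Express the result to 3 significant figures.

Areal heat capacity C = 1.818×10^7 J m⁻² K⁻¹ (given).
Net heat input Q = F Δt = 48.04 × (0.4075 weeks × 6.048×10^5 s/week) = 1.18×10^7 J/m².
ΔT = Q / C = 1.18×10^7 / 1.82×10^7 = 0.651 K.

0.651 K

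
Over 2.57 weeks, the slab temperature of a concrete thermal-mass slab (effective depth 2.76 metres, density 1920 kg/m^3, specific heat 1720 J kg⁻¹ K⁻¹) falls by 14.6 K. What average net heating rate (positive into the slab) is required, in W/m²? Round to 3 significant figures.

Areal heat capacity C = ρ c_p D = 1920 × 1720 × 2.76 = 9.11×10^6 J/(m^2 K).
Required heat per unit area: Q = C ΔT = 9.11×10^6 × -14.6 = -1.33×10^8 J/m².
Flux F = Q / Δt = -1.33×10^8 / 1.55×10^6 s = -85.6 W/m².

-85.6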